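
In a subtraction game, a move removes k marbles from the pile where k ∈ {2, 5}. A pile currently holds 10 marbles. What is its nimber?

Grundy values for subtraction set {2, 5}:
k:     0  1  2  3  4  5  6  7  8  9 10
g(k):  0  0  1  1  0  2  1  0  0  1  1
So g(10) = 1.

1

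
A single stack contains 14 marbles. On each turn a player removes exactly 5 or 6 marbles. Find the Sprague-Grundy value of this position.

0

Compute g(0), g(1), … for moves {5, 6}:
g(0) = mex{} = 0
g(1) = mex{} = 0
g(2) = mex{} = 0
g(3) = mex{} = 0
g(4) = mex{} = 0
g(5) = mex{0} = 1
g(6) = mex{0} = 1
g(7) = mex{0} = 1
g(8) = mex{0} = 1
g(9) = mex{0} = 1
g(10) = mex{0,1} = 2
g(11) = mex{1} = 0
g(12) = mex{1} = 0
g(13) = mex{1} = 0
g(14) = mex{1} = 0
So g(14) = 0.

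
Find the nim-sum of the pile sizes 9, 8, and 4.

In binary:
  1001  (9)
  1000  (8)
  0100  (4)
  ----
  0101  (5)

5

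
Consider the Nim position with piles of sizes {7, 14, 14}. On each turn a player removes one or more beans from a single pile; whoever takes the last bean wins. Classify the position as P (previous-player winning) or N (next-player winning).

Nim-sum: 7 ^ 14 ^ 14 = 7.
The nim-sum is 7 ≠ 0, so this is an N-position: the player to move can win.

N-position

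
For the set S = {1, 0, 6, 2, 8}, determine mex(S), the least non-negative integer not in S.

3

The values 0, 1, 2 are all present; 3 is the first non-negative integer missing from the set.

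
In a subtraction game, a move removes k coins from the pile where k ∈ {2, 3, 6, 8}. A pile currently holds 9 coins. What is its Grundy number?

2

Build the Grundy sequence with g(k) = mex{g(k−s) : s ∈ {2, 3, 6, 8}, s ≤ k}:
g(0) = mex{} = 0
g(1) = mex{} = 0
g(2) = mex{0} = 1
g(3) = mex{0} = 1
g(4) = mex{0,1} = 2
g(5) = mex{1} = 0
g(6) = mex{0,1,2} = 3
g(7) = mex{0,2} = 1
g(8) = mex{0,1,3} = 2
g(9) = mex{0,1,3} = 2
So g(9) = 2.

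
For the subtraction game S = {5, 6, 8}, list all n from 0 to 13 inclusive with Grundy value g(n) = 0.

0, 1, 2, 3, 4, 13

Compute g(0), g(1), … for moves {5, 6, 8}:
k:     0  1  2  3  4  5  6  7  8  9 10 11 12 13
g(k):  0  0  0  0  0  1  1  1  1  1  2  2  2  0
The P-positions (g = 0) in 0..13 are 0, 1, 2, 3, 4, 13.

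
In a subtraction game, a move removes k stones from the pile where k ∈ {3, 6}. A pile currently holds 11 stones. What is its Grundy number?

0

Build the Grundy sequence with g(k) = mex{g(k−s) : s ∈ {3, 6}, s ≤ k}:
g(0) = mex{} = 0
g(1) = mex{} = 0
g(2) = mex{} = 0
g(3) = mex{0} = 1
g(4) = mex{0} = 1
g(5) = mex{0} = 1
g(6) = mex{0,1} = 2
g(7) = mex{0,1} = 2
g(8) = mex{0,1} = 2
g(9) = mex{1,2} = 0
g(10) = mex{1,2} = 0
g(11) = mex{1,2} = 0
So g(11) = 0.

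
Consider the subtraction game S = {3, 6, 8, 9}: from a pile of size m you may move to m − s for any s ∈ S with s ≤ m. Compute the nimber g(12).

0

Build the Grundy sequence with g(k) = mex{g(k−s) : s ∈ {3, 6, 8, 9}, s ≤ k}:
g(0) = mex{} = 0
g(1) = mex{} = 0
g(2) = mex{} = 0
g(3) = mex{0} = 1
g(4) = mex{0} = 1
g(5) = mex{0} = 1
g(6) = mex{0,1} = 2
g(7) = mex{0,1} = 2
g(8) = mex{0,1} = 2
g(9) = mex{0,1,2} = 3
g(10) = mex{0,1,2} = 3
g(11) = mex{0,1,2} = 3
g(12) = mex{1,2,3} = 0
So g(12) = 0.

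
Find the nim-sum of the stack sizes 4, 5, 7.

Compute the nim-sum pairwise:
4 ⊕ 5 = 1
1 ⊕ 7 = 6

6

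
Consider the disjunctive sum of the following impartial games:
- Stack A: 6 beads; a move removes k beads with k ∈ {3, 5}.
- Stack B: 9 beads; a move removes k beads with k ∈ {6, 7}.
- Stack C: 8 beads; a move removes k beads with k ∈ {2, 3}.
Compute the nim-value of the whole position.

For stack A, compute g(0), g(1), … with moves {3, 5}:
k:     0  1  2  3  4  5  6
g(k):  0  0  0  1  1  1  2
So g(6) = 2.
Build the Grundy sequence for stack B with g(k) = mex{g(k−s) : s ∈ {6, 7}, s ≤ k}:
g(0) = mex{} = 0
g(1) = mex{} = 0
g(2) = mex{} = 0
g(3) = mex{} = 0
g(4) = mex{} = 0
g(5) = mex{} = 0
g(6) = mex{0} = 1
g(7) = mex{0} = 1
g(8) = mex{0} = 1
g(9) = mex{0} = 1
So g(9) = 1.
For stack C, compute g(0), g(1), … with moves {2, 3}:
k:     0  1  2  3  4  5  6  7  8
g(k):  0  0  1  1  2  0  0  1  1
So g(8) = 1.
The value of a disjunctive sum is the nim-sum of the parts.
Combined value = 2 ⊕ 1 ⊕ 1 = 2.

2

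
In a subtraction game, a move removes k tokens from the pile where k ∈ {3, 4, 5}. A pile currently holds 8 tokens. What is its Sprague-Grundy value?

0

Build the Grundy sequence with g(k) = mex{g(k−s) : s ∈ {3, 4, 5}, s ≤ k}:
k:     0  1  2  3  4  5  6  7  8
g(k):  0  0  0  1  1  1  2  2  0
So g(8) = 0.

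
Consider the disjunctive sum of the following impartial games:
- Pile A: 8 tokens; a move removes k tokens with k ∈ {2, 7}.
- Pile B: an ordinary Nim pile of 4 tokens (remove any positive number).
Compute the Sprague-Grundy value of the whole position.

Grundy values for pile A (subtraction set {2, 7}):
g(0) = mex{} = 0
g(1) = mex{} = 0
g(2) = mex{0} = 1
g(3) = mex{0} = 1
g(4) = mex{1} = 0
g(5) = mex{1} = 0
g(6) = mex{0} = 1
g(7) = mex{0} = 1
g(8) = mex{0,1} = 2
So g(8) = 2.
Pile B is a plain Nim pile of size 4, so its Grundy value is 4.
The value of a disjunctive sum is the nim-sum of the parts.
Combined value = 2 ⊕ 4 = 6.

6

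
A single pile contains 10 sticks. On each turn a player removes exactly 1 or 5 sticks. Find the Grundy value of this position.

Compute g(0), g(1), … for moves {1, 5}:
k:     0  1  2  3  4  5  6  7  8  9 10
g(k):  0  1  0  1  0  1  0  1  0  1  0
So g(10) = 0.

0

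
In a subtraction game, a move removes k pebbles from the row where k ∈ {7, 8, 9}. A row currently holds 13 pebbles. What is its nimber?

Grundy values for subtraction set {7, 8, 9}:
k:     0  1  2  3  4  5  6  7  8  9 10 11 12 13
g(k):  0  0  0  0  0  0  0  1  1  1  1  1  1  1
So g(13) = 1.

1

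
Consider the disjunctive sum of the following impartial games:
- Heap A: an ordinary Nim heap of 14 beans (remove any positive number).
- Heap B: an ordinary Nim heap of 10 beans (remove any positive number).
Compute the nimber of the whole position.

4

Heap A is a plain Nim heap of size 14, so its Grundy value is 14.
Heap B is a plain Nim heap of size 10, so its Grundy value is 10.
By the Sprague-Grundy theorem, the Grundy value of a sum of independent games is the XOR of the component values.
Combined value = 14 XOR 10 = 4.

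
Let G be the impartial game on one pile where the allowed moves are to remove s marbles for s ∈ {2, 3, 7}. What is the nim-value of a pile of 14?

2

Grundy values for subtraction set {2, 3, 7}:
g(0) = mex{} = 0
g(1) = mex{} = 0
g(2) = mex{0} = 1
g(3) = mex{0} = 1
g(4) = mex{0,1} = 2
g(5) = mex{1} = 0
g(6) = mex{1,2} = 0
g(7) = mex{0,2} = 1
g(8) = mex{0} = 1
g(9) = mex{0,1} = 2
g(10) = mex{1} = 0
g(11) = mex{1,2} = 0
g(12) = mex{0,2} = 1
g(13) = mex{0} = 1
g(14) = mex{0,1} = 2
So g(14) = 2.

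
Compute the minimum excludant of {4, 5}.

0

0 is not in the set, so the mex is 0.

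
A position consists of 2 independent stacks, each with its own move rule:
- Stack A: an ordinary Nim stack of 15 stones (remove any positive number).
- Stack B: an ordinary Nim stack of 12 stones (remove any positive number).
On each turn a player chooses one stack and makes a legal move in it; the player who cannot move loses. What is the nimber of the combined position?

3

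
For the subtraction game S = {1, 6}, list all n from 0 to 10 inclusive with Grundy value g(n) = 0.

0, 2, 4, 7, 9

Compute g(0), g(1), … for moves {1, 6}:
k:     0  1  2  3  4  5  6  7  8  9 10
g(k):  0  1  0  1  0  1  2  0  1  0  1
The P-positions (g = 0) in 0..10 are 0, 2, 4, 7, 9.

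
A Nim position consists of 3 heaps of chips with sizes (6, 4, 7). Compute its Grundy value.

5

Compute the nim-sum pairwise:
6 XOR 4 = 2
2 XOR 7 = 5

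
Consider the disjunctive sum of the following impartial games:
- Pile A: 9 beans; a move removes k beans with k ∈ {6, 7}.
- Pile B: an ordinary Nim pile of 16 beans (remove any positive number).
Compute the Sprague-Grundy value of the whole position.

For pile A, compute g(0), g(1), … with moves {6, 7}:
k:     0  1  2  3  4  5  6  7  8  9
g(k):  0  0  0  0  0  0  1  1  1  1
So g(9) = 1.
Pile B is a plain Nim pile of size 16, so its Grundy value is 16.
The value of a disjunctive sum is the nim-sum of the parts.
Combined value = 1 XOR 16 = 17.

17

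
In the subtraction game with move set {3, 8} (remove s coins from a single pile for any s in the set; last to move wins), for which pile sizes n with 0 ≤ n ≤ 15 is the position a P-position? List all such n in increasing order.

0, 1, 2, 6, 7, 11, 12, 13

Compute g(0), g(1), … for moves {3, 8}:
k:     0  1  2  3  4  5  6  7  8  9 10 11 12 13 14 15
g(k):  0  0  0  1  1  1  0  0  2  1  1  0  0  0  1  1
The P-positions (g = 0) in 0..15 are 0, 1, 2, 6, 7, 11, 12, 13.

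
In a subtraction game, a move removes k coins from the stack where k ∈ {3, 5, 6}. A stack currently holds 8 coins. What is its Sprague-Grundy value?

2

Build the Grundy sequence with g(k) = mex{g(k−s) : s ∈ {3, 5, 6}, s ≤ k}:
k:     0  1  2  3  4  5  6  7  8
g(k):  0  0  0  1  1  1  2  2  2
So g(8) = 2.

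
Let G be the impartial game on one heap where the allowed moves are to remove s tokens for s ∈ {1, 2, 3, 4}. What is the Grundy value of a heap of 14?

4

Compute g(0), g(1), … for moves {1, 2, 3, 4}:
k:     0  1  2  3  4  5  6  7  8  9 10 11 12 13 14
g(k):  0  1  2  3  4  0  1  2  3  4  0  1  2  3  4
So g(14) = 4.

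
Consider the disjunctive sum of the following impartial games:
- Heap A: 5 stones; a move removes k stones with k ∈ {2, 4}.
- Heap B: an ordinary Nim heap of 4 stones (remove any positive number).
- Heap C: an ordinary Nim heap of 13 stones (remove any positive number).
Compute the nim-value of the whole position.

11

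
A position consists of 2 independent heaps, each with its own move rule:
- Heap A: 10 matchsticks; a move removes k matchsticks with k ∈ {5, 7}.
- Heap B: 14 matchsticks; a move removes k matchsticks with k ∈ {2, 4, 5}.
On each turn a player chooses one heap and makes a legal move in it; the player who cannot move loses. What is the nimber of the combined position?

2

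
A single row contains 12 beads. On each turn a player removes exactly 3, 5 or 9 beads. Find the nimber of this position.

Build the Grundy sequence with g(k) = mex{g(k−s) : s ∈ {3, 5, 9}, s ≤ k}:
k:     0  1  2  3  4  5  6  7  8  9 10 11 12
g(k):  0  0  0  1  1  1  2  2  0  3  3  1  0
So g(12) = 0.

0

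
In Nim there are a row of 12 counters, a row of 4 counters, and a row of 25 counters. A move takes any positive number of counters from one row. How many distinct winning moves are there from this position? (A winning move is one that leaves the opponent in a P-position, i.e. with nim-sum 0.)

1

Compute the nim-sum pairwise:
12 ⊕ 4 = 8
8 ⊕ 25 = 17
The overall nim-sum is X = 17. A row of size p has a winning move iff p XOR X < p (reduce it to p XOR X).
  12: 12 XOR 17 = 29 ≥ 12 — no move.
  4: 4 XOR 17 = 21 ≥ 4 — no move.
  25: 25 XOR 17 = 8 < 25 — winning move (to 8).
That gives 1 winning move.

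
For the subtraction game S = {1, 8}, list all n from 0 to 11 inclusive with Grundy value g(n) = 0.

Compute g(0), g(1), … for moves {1, 8}:
k:     0  1  2  3  4  5  6  7  8  9 10 11
g(k):  0  1  0  1  0  1  0  1  2  0  1  0
The P-positions (g = 0) in 0..11 are 0, 2, 4, 6, 9, 11.

0, 2, 4, 6, 9, 11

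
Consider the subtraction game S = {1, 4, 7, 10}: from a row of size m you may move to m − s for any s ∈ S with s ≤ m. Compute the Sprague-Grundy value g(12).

1

Grundy values for subtraction set {1, 4, 7, 10}:
k:     0  1  2  3  4  5  6  7  8  9 10 11 12
g(k):  0  1  0  1  2  0  1  2  0  1  2  0  1
So g(12) = 1.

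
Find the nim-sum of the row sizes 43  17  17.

Nim-sum: 43 XOR 17 XOR 17 = 43.

43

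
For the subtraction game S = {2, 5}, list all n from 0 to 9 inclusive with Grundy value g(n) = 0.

0, 1, 4, 7, 8

Build the Grundy sequence with g(k) = mex{g(k−s) : s ∈ {2, 5}, s ≤ k}:
k:     0  1  2  3  4  5  6  7  8  9
g(k):  0  0  1  1  0  2  1  0  0  1
The P-positions (g = 0) in 0..9 are 0, 1, 4, 7, 8.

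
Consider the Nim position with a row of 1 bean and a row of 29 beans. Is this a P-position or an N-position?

Compute the nim-sum pairwise:
1 ⊕ 29 = 28
The nim-sum is 28 ≠ 0, so this is an N-position: the player to move can win.

N-position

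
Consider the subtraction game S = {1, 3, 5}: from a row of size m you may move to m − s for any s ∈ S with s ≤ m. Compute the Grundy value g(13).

Grundy values for subtraction set {1, 3, 5}:
k:     0  1  2  3  4  5  6  7  8  9 10 11 12 13
g(k):  0  1  0  1  0  1  0  1  0  1  0  1  0  1
So g(13) = 1.

1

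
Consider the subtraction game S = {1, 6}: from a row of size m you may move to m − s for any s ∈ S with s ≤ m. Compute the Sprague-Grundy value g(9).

Build the Grundy sequence with g(k) = mex{g(k−s) : s ∈ {1, 6}, s ≤ k}:
g(0) = mex{} = 0
g(1) = mex{0} = 1
g(2) = mex{1} = 0
g(3) = mex{0} = 1
g(4) = mex{1} = 0
g(5) = mex{0} = 1
g(6) = mex{0,1} = 2
g(7) = mex{1,2} = 0
g(8) = mex{0} = 1
g(9) = mex{1} = 0
So g(9) = 0.

0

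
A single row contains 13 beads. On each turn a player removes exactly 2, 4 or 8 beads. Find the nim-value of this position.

Build the Grundy sequence with g(k) = mex{g(k−s) : s ∈ {2, 4, 8}, s ≤ k}:
g(0) = mex{} = 0
g(1) = mex{} = 0
g(2) = mex{0} = 1
g(3) = mex{0} = 1
g(4) = mex{0,1} = 2
g(5) = mex{0,1} = 2
g(6) = mex{1,2} = 0
g(7) = mex{1,2} = 0
g(8) = mex{0,2} = 1
g(9) = mex{0,2} = 1
g(10) = mex{0,1} = 2
g(11) = mex{0,1} = 2
g(12) = mex{1,2} = 0
g(13) = mex{1,2} = 0
So g(13) = 0.

0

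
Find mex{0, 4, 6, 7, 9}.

1

0 is in the set but 1 is not, so the mex is 1.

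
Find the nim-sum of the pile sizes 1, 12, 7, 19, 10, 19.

0

Bitwise XOR of the heap sizes:
  00001  (1)
  01100  (12)
  00111  (7)
  10011  (19)
  01010  (10)
  10011  (19)
  -----
  00000  (0)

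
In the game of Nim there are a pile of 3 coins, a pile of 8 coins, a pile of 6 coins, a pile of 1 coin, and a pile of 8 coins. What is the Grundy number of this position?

4

Nim-sum: 3 ^ 8 ^ 6 ^ 1 ^ 8 = 4.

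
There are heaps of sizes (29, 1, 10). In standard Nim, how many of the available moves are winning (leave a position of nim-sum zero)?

Bitwise XOR of the heap sizes:
  11101  (29)
  00001  (1)
  01010  (10)
  -----
  10110  (22)
The overall nim-sum is X = 22. A heap of size p has a winning move iff p XOR X < p (reduce it to p XOR X).
  29: 29 XOR 22 = 11 < 29 — winning move (to 11).
  1: 1 XOR 22 = 23 ≥ 1 — no move.
  10: 10 XOR 22 = 28 ≥ 10 — no move.
That gives 1 winning move.

1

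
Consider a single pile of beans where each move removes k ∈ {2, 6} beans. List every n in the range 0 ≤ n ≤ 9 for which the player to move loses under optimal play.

0, 1, 4, 5, 8, 9

Build the Grundy sequence with g(k) = mex{g(k−s) : s ∈ {2, 6}, s ≤ k}:
k:     0  1  2  3  4  5  6  7  8  9
g(k):  0  0  1  1  0  0  1  1  0  0
The P-positions (g = 0) in 0..9 are 0, 1, 4, 5, 8, 9.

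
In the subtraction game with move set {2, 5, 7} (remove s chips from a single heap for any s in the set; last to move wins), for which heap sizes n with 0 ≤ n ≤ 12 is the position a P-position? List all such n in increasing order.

Build the Grundy sequence with g(k) = mex{g(k−s) : s ∈ {2, 5, 7}, s ≤ k}:
g(0) = mex{} = 0
g(1) = mex{} = 0
g(2) = mex{0} = 1
g(3) = mex{0} = 1
g(4) = mex{1} = 0
g(5) = mex{0,1} = 2
g(6) = mex{0} = 1
g(7) = mex{0,1,2} = 3
g(8) = mex{0,1} = 2
g(9) = mex{0,1,3} = 2
g(10) = mex{1,2} = 0
g(11) = mex{0,1,2} = 3
g(12) = mex{0,2,3} = 1
The P-positions (g = 0) in 0..12 are 0, 1, 4, 10.

0, 1, 4, 10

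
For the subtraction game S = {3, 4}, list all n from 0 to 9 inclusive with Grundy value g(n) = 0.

0, 1, 2, 7, 8, 9

Build the Grundy sequence with g(k) = mex{g(k−s) : s ∈ {3, 4}, s ≤ k}:
k:     0  1  2  3  4  5  6  7  8  9
g(k):  0  0  0  1  1  1  2  0  0  0
The P-positions (g = 0) in 0..9 are 0, 1, 2, 7, 8, 9.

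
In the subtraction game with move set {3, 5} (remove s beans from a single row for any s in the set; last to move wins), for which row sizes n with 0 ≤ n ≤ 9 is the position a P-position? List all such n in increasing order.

Compute g(0), g(1), … for moves {3, 5}:
k:     0  1  2  3  4  5  6  7  8  9
g(k):  0  0  0  1  1  1  2  2  0  0
The P-positions (g = 0) in 0..9 are 0, 1, 2, 8, 9.

0, 1, 2, 8, 9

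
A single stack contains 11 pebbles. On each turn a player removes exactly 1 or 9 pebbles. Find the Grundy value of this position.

1

Grundy values for subtraction set {1, 9}:
g(0) = mex{} = 0
g(1) = mex{0} = 1
g(2) = mex{1} = 0
g(3) = mex{0} = 1
g(4) = mex{1} = 0
g(5) = mex{0} = 1
g(6) = mex{1} = 0
g(7) = mex{0} = 1
g(8) = mex{1} = 0
g(9) = mex{0} = 1
g(10) = mex{1} = 0
g(11) = mex{0} = 1
So g(11) = 1.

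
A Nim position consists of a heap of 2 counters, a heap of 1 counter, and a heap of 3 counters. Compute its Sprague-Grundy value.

Nim-sum: 2 ^ 1 ^ 3 = 0.

0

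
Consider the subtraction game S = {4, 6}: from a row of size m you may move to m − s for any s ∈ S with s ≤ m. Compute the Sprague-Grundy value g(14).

Grundy values for subtraction set {4, 6}:
k:     0  1  2  3  4  5  6  7  8  9 10 11 12 13 14
g(k):  0  0  0  0  1  1  1  1  2  2  0  0  0  0  1
So g(14) = 1.

1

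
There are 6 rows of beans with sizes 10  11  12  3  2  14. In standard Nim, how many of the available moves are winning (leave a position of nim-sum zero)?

5

Compute the nim-sum pairwise:
10 ^ 11 = 1
1 ^ 12 = 13
13 ^ 3 = 14
14 ^ 2 = 12
12 ^ 14 = 2
The overall nim-sum is X = 2. A row of size p has a winning move iff p XOR X < p (reduce it to p XOR X).
  10: 10 XOR 2 = 8 < 10 — winning move (to 8).
  11: 11 XOR 2 = 9 < 11 — winning move (to 9).
  12: 12 XOR 2 = 14 ≥ 12 — no move.
  3: 3 XOR 2 = 1 < 3 — winning move (to 1).
  2: 2 XOR 2 = 0 < 2 — winning move (to 0).
  14: 14 XOR 2 = 12 < 14 — winning move (to 12).
That gives 5 winning moves.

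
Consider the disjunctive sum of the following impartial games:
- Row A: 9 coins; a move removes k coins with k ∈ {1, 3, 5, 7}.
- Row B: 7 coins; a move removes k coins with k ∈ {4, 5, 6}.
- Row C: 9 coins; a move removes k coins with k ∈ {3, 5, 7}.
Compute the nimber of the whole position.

3

For row A, compute g(0), g(1), … with moves {1, 3, 5, 7}:
k:     0  1  2  3  4  5  6  7  8  9
g(k):  0  1  0  1  0  1  0  1  0  1
So g(9) = 1.
Grundy values for row B (subtraction set {4, 5, 6}):
k:     0  1  2  3  4  5  6  7
g(k):  0  0  0  0  1  1  1  1
So g(7) = 1.
Build the Grundy sequence for row C with g(k) = mex{g(k−s) : s ∈ {3, 5, 7}, s ≤ k}:
k:     0  1  2  3  4  5  6  7  8  9
g(k):  0  0  0  1  1  1  2  2  2  3
So g(9) = 3.
By the Sprague-Grundy theorem, the Grundy value of a sum of independent games is the XOR of the component values.
Combined value = 1 ⊕ 1 ⊕ 3 = 3.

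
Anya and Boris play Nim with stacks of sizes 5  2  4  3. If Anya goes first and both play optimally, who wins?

Boris wins

Nim-sum: 5 ^ 2 ^ 4 ^ 3 = 0.
The nim-sum is 0, so this is a P-position: the player to move is in a losing position under optimal play; Anya is about to move from it and so loses — Boris wins.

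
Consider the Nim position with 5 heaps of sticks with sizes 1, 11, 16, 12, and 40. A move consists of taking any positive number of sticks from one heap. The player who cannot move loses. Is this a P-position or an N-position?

Compute the nim-sum pairwise:
1 ⊕ 11 = 10
10 ⊕ 16 = 26
26 ⊕ 12 = 22
22 ⊕ 40 = 62
The nim-sum is 62 ≠ 0, so this is an N-position: the player to move can win.

N-position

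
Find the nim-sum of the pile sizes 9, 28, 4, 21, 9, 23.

26

Bitwise XOR of the heap sizes:
  01001  (9)
  11100  (28)
  00100  (4)
  10101  (21)
  01001  (9)
  10111  (23)
  -----
  11010  (26)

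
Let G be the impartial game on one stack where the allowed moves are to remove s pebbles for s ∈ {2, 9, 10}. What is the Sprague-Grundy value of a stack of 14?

Build the Grundy sequence with g(k) = mex{g(k−s) : s ∈ {2, 9, 10}, s ≤ k}:
g(0) = mex{} = 0
g(1) = mex{} = 0
g(2) = mex{0} = 1
g(3) = mex{0} = 1
g(4) = mex{1} = 0
g(5) = mex{1} = 0
g(6) = mex{0} = 1
g(7) = mex{0} = 1
g(8) = mex{1} = 0
g(9) = mex{0,1} = 2
g(10) = mex{0} = 1
g(11) = mex{0,1,2} = 3
g(12) = mex{1} = 0
g(13) = mex{0,1,3} = 2
g(14) = mex{0} = 1
So g(14) = 1.

1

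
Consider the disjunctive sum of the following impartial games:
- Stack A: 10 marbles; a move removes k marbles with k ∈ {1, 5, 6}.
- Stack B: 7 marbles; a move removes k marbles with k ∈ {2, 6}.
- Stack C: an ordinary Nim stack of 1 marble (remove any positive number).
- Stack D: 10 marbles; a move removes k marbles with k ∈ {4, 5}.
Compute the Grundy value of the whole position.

For stack A, compute g(0), g(1), … with moves {1, 5, 6}:
g(0) = mex{} = 0
g(1) = mex{0} = 1
g(2) = mex{1} = 0
g(3) = mex{0} = 1
g(4) = mex{1} = 0
g(5) = mex{0} = 1
g(6) = mex{0,1} = 2
g(7) = mex{0,1,2} = 3
g(8) = mex{0,1,3} = 2
g(9) = mex{0,1,2} = 3
g(10) = mex{0,1,3} = 2
So g(10) = 2.
Build the Grundy sequence for stack B with g(k) = mex{g(k−s) : s ∈ {2, 6}, s ≤ k}:
k:     0  1  2  3  4  5  6  7
g(k):  0  0  1  1  0  0  1  1
So g(7) = 1.
Stack C is a plain Nim stack of size 1, so its Grundy value is 1.
Build the Grundy sequence for stack D with g(k) = mex{g(k−s) : s ∈ {4, 5}, s ≤ k}:
g(0) = mex{} = 0
g(1) = mex{} = 0
g(2) = mex{} = 0
g(3) = mex{} = 0
g(4) = mex{0} = 1
g(5) = mex{0} = 1
g(6) = mex{0} = 1
g(7) = mex{0} = 1
g(8) = mex{0,1} = 2
g(9) = mex{1} = 0
g(10) = mex{1} = 0
So g(10) = 0.
By the Sprague-Grundy theorem, the Grundy value of a sum of independent games is the XOR of the component values.
Combined value = 2 XOR 1 XOR 1 XOR 0 = 2.

2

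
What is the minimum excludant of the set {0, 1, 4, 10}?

2

The values 0, 1 are all present; 2 is the first non-negative integer missing from the set.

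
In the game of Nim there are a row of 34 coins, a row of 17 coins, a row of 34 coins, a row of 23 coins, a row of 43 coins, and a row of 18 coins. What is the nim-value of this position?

63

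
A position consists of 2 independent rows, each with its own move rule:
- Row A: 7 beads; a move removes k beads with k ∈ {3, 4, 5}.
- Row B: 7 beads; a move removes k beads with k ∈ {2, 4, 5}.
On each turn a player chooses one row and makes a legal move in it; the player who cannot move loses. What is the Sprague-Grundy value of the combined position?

2

Grundy values for row A (subtraction set {3, 4, 5}):
g(0) = mex{} = 0
g(1) = mex{} = 0
g(2) = mex{} = 0
g(3) = mex{0} = 1
g(4) = mex{0} = 1
g(5) = mex{0} = 1
g(6) = mex{0,1} = 2
g(7) = mex{0,1} = 2
So g(7) = 2.
Grundy values for row B (subtraction set {2, 4, 5}):
k:     0  1  2  3  4  5  6  7
g(k):  0  0  1  1  2  2  3  0
So g(7) = 0.
By the Sprague-Grundy theorem, the Grundy value of a sum of independent games is the XOR of the component values.
Combined value = 2 ⊕ 0 = 2.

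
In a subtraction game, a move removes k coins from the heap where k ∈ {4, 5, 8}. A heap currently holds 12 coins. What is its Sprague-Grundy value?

Grundy values for subtraction set {4, 5, 8}:
g(0) = mex{} = 0
g(1) = mex{} = 0
g(2) = mex{} = 0
g(3) = mex{} = 0
g(4) = mex{0} = 1
g(5) = mex{0} = 1
g(6) = mex{0} = 1
g(7) = mex{0} = 1
g(8) = mex{0,1} = 2
g(9) = mex{0,1} = 2
g(10) = mex{0,1} = 2
g(11) = mex{0,1} = 2
g(12) = mex{1,2} = 0
So g(12) = 0.

0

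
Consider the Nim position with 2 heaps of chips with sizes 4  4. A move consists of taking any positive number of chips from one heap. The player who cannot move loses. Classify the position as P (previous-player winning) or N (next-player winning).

P-position

In binary:
  100  (4)
  100  (4)
  ---
  000  (0)
The nim-sum is 0, so this is a P-position: the player to move is in a losing position under optimal play.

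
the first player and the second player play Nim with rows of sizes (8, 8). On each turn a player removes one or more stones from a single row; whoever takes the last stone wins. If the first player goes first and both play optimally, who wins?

the second player wins

Compute the nim-sum pairwise:
8 ^ 8 = 0
The nim-sum is 0, so this is a P-position: the player to move is in a losing position under optimal play; the first player is about to move from it and so loses — the second player wins.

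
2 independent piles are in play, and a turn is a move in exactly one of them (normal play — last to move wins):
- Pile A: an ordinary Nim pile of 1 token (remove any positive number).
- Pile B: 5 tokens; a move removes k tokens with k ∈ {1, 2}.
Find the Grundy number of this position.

Pile A is a plain Nim pile of size 1, so its Grundy value is 1.
Build the Grundy sequence for pile B with g(k) = mex{g(k−s) : s ∈ {1, 2}, s ≤ k}:
g(0) = mex{} = 0
g(1) = mex{0} = 1
g(2) = mex{0,1} = 2
g(3) = mex{1,2} = 0
g(4) = mex{0,2} = 1
g(5) = mex{0,1} = 2
So g(5) = 2.
The value of a disjunctive sum is the nim-sum of the parts.
Combined value = 1 ⊕ 2 = 3.

3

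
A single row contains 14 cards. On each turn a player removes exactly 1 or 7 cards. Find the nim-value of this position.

0

Build the Grundy sequence with g(k) = mex{g(k−s) : s ∈ {1, 7}, s ≤ k}:
k:     0  1  2  3  4  5  6  7  8  9 10 11 12 13 14
g(k):  0  1  0  1  0  1  0  1  0  1  0  1  0  1  0
So g(14) = 0.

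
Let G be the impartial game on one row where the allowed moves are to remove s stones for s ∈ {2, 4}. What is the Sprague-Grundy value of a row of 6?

0

Build the Grundy sequence with g(k) = mex{g(k−s) : s ∈ {2, 4}, s ≤ k}:
g(0) = mex{} = 0
g(1) = mex{} = 0
g(2) = mex{0} = 1
g(3) = mex{0} = 1
g(4) = mex{0,1} = 2
g(5) = mex{0,1} = 2
g(6) = mex{1,2} = 0
So g(6) = 0.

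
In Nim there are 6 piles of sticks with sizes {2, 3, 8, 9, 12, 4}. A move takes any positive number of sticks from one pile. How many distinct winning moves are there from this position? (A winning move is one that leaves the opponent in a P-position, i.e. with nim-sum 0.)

3

Bitwise XOR of the heap sizes:
  0010  (2)
  0011  (3)
  1000  (8)
  1001  (9)
  1100  (12)
  0100  (4)
  ----
  1000  (8)
The overall nim-sum is X = 8. A pile of size p has a winning move iff p XOR X < p (reduce it to p XOR X).
  2: 2 XOR 8 = 10 ≥ 2 — no move.
  3: 3 XOR 8 = 11 ≥ 3 — no move.
  8: 8 XOR 8 = 0 < 8 — winning move (to 0).
  9: 9 XOR 8 = 1 < 9 — winning move (to 1).
  12: 12 XOR 8 = 4 < 12 — winning move (to 4).
  4: 4 XOR 8 = 12 ≥ 4 — no move.
That gives 3 winning moves.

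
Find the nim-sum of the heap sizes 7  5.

2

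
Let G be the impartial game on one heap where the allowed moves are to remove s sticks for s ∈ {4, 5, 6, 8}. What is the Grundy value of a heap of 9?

Build the Grundy sequence with g(k) = mex{g(k−s) : s ∈ {4, 5, 6, 8}, s ≤ k}:
k:     0  1  2  3  4  5  6  7  8  9
g(k):  0  0  0  0  1  1  1  1  2  2
So g(9) = 2.

2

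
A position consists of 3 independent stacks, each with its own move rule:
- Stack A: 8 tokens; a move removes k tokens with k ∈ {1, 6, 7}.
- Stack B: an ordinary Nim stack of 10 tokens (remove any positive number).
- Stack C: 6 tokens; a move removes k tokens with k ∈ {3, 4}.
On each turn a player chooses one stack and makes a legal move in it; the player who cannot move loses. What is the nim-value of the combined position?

10

For stack A, compute g(0), g(1), … with moves {1, 6, 7}:
g(0) = mex{} = 0
g(1) = mex{0} = 1
g(2) = mex{1} = 0
g(3) = mex{0} = 1
g(4) = mex{1} = 0
g(5) = mex{0} = 1
g(6) = mex{0,1} = 2
g(7) = mex{0,1,2} = 3
g(8) = mex{0,1,3} = 2
So g(8) = 2.
Stack B is a plain Nim stack of size 10, so its Grundy value is 10.
Build the Grundy sequence for stack C with g(k) = mex{g(k−s) : s ∈ {3, 4}, s ≤ k}:
g(0) = mex{} = 0
g(1) = mex{} = 0
g(2) = mex{} = 0
g(3) = mex{0} = 1
g(4) = mex{0} = 1
g(5) = mex{0} = 1
g(6) = mex{0,1} = 2
So g(6) = 2.
The value of a disjunctive sum is the nim-sum of the parts.
Combined value = 2 XOR 10 XOR 2 = 10.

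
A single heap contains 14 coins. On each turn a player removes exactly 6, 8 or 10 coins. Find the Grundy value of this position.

Grundy values for subtraction set {6, 8, 10}:
g(0) = mex{} = 0
g(1) = mex{} = 0
g(2) = mex{} = 0
g(3) = mex{} = 0
g(4) = mex{} = 0
g(5) = mex{} = 0
g(6) = mex{0} = 1
g(7) = mex{0} = 1
g(8) = mex{0} = 1
g(9) = mex{0} = 1
g(10) = mex{0} = 1
g(11) = mex{0} = 1
g(12) = mex{0,1} = 2
g(13) = mex{0,1} = 2
g(14) = mex{0,1} = 2
So g(14) = 2.

2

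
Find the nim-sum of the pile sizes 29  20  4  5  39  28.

51

Compute the nim-sum pairwise:
29 XOR 20 = 9
9 XOR 4 = 13
13 XOR 5 = 8
8 XOR 39 = 47
47 XOR 28 = 51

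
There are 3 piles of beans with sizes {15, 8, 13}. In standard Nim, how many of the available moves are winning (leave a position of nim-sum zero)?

3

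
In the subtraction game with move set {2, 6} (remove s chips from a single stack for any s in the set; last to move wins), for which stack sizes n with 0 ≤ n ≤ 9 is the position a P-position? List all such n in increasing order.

0, 1, 4, 5, 8, 9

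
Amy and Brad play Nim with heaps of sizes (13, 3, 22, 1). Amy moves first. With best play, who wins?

Amy wins

Compute the nim-sum pairwise:
13 ⊕ 3 = 14
14 ⊕ 22 = 24
24 ⊕ 1 = 25
The nim-sum is 25 ≠ 0, so this is an N-position: the player to move can win; Amy has a winning move.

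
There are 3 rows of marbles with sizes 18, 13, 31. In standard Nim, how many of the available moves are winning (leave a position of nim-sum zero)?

0

Nim-sum: 18 ^ 13 ^ 31 = 0.
The nim-sum is already 0, so every move leaves a nonzero nim-sum — there are no winning moves.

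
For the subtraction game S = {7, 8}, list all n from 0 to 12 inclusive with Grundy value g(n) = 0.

0, 1, 2, 3, 4, 5, 6

Build the Grundy sequence with g(k) = mex{g(k−s) : s ∈ {7, 8}, s ≤ k}:
k:     0  1  2  3  4  5  6  7  8  9 10 11 12
g(k):  0  0  0  0  0  0  0  1  1  1  1  1  1
The P-positions (g = 0) in 0..12 are 0, 1, 2, 3, 4, 5, 6.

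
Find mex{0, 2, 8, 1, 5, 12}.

3

The values 0, 1, 2 are all present; 3 is the first non-negative integer missing from the set.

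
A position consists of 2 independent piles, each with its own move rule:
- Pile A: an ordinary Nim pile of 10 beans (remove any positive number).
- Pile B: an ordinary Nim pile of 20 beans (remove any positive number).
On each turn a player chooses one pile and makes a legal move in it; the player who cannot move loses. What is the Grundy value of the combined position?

Pile A is a plain Nim pile of size 10, so its Grundy value is 10.
Pile B is a plain Nim pile of size 20, so its Grundy value is 20.
By the Sprague-Grundy theorem, the Grundy value of a sum of independent games is the XOR of the component values.
Combined value = 10 ⊕ 20 = 30.

30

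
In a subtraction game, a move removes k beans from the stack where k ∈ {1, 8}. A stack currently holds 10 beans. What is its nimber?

Compute g(0), g(1), … for moves {1, 8}:
k:     0  1  2  3  4  5  6  7  8  9 10
g(k):  0  1  0  1  0  1  0  1  2  0  1
So g(10) = 1.

1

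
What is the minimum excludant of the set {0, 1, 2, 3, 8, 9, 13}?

4

The values 0, 1, 2, 3 are all present; 4 is the first non-negative integer missing from the set.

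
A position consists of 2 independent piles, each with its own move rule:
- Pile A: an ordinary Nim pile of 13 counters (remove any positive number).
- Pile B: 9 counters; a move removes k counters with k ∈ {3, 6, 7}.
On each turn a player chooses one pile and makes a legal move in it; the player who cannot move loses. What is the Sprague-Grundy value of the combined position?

14

Pile A is a plain Nim pile of size 13, so its Grundy value is 13.
Build the Grundy sequence for pile B with g(k) = mex{g(k−s) : s ∈ {3, 6, 7}, s ≤ k}:
g(0) = mex{} = 0
g(1) = mex{} = 0
g(2) = mex{} = 0
g(3) = mex{0} = 1
g(4) = mex{0} = 1
g(5) = mex{0} = 1
g(6) = mex{0,1} = 2
g(7) = mex{0,1} = 2
g(8) = mex{0,1} = 2
g(9) = mex{0,1,2} = 3
So g(9) = 3.
By the Sprague-Grundy theorem, the Grundy value of a sum of independent games is the XOR of the component values.
Combined value = 13 XOR 3 = 14.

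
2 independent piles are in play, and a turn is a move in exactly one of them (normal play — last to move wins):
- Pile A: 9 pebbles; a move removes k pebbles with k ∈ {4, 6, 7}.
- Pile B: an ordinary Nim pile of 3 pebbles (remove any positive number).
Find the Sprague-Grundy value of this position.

1

Grundy values for pile A (subtraction set {4, 6, 7}):
g(0) = mex{} = 0
g(1) = mex{} = 0
g(2) = mex{} = 0
g(3) = mex{} = 0
g(4) = mex{0} = 1
g(5) = mex{0} = 1
g(6) = mex{0} = 1
g(7) = mex{0} = 1
g(8) = mex{0,1} = 2
g(9) = mex{0,1} = 2
So g(9) = 2.
Pile B is a plain Nim pile of size 3, so its Grundy value is 3.
By the Sprague-Grundy theorem, the Grundy value of a sum of independent games is the XOR of the component values.
Combined value = 2 XOR 3 = 1.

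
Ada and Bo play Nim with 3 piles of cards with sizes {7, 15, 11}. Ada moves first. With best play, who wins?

Ada wins

Bitwise XOR of the heap sizes:
  0111  (7)
  1111  (15)
  1011  (11)
  ----
  0011  (3)
The nim-sum is 3 ≠ 0, so this is an N-position: the player to move can win; Ada has a winning move.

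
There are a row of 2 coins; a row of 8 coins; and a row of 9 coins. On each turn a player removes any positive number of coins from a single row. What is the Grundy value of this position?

Compute the nim-sum pairwise:
2 XOR 8 = 10
10 XOR 9 = 3

3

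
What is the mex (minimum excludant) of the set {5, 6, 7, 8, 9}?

0 is not in the set, so the mex is 0.

0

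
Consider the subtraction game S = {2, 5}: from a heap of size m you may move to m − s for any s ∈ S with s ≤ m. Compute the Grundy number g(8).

0

Compute g(0), g(1), … for moves {2, 5}:
g(0) = mex{} = 0
g(1) = mex{} = 0
g(2) = mex{0} = 1
g(3) = mex{0} = 1
g(4) = mex{1} = 0
g(5) = mex{0,1} = 2
g(6) = mex{0} = 1
g(7) = mex{1,2} = 0
g(8) = mex{1} = 0
So g(8) = 0.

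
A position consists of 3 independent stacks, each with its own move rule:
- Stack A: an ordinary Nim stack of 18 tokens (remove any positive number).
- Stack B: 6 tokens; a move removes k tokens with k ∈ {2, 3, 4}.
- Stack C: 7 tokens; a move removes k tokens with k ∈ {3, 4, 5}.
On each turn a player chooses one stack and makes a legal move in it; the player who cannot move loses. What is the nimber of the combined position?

16

Stack A is a plain Nim stack of size 18, so its Grundy value is 18.
Build the Grundy sequence for stack B with g(k) = mex{g(k−s) : s ∈ {2, 3, 4}, s ≤ k}:
k:     0  1  2  3  4  5  6
g(k):  0  0  1  1  2  2  0
So g(6) = 0.
For stack C, compute g(0), g(1), … with moves {3, 4, 5}:
g(0) = mex{} = 0
g(1) = mex{} = 0
g(2) = mex{} = 0
g(3) = mex{0} = 1
g(4) = mex{0} = 1
g(5) = mex{0} = 1
g(6) = mex{0,1} = 2
g(7) = mex{0,1} = 2
So g(7) = 2.
The value of a disjunctive sum is the nim-sum of the parts.
Combined value = 18 ⊕ 0 ⊕ 2 = 16.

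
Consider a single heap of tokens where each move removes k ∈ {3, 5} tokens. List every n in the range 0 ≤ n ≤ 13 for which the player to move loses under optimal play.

0, 1, 2, 8, 9, 10

Compute g(0), g(1), … for moves {3, 5}:
k:     0  1  2  3  4  5  6  7  8  9 10 11 12 13
g(k):  0  0  0  1  1  1  2  2  0  0  0  1  1  1
The P-positions (g = 0) in 0..13 are 0, 1, 2, 8, 9, 10.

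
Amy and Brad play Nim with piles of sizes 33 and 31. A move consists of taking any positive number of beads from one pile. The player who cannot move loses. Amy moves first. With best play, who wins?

Amy wins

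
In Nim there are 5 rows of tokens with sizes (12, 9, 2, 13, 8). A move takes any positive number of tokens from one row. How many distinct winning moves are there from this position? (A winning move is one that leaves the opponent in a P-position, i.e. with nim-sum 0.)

1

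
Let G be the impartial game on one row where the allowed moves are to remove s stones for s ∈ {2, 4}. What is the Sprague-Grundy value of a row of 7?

Grundy values for subtraction set {2, 4}:
k:     0  1  2  3  4  5  6  7
g(k):  0  0  1  1  2  2  0  0
So g(7) = 0.

0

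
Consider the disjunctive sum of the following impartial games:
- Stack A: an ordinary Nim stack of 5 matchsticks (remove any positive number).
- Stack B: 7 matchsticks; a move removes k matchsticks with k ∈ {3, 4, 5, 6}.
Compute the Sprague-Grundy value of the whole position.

7

Stack A is a plain Nim stack of size 5, so its Grundy value is 5.
Grundy values for stack B (subtraction set {3, 4, 5, 6}):
k:     0  1  2  3  4  5  6  7
g(k):  0  0  0  1  1  1  2  2
So g(7) = 2.
The value of a disjunctive sum is the nim-sum of the parts.
Combined value = 5 XOR 2 = 7.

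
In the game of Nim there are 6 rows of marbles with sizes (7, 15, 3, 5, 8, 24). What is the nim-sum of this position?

30

Nim-sum: 7 ⊕ 15 ⊕ 3 ⊕ 5 ⊕ 8 ⊕ 24 = 30.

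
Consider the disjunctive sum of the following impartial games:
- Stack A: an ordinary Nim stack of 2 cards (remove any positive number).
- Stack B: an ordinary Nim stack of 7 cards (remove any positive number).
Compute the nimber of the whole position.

Stack A is a plain Nim stack of size 2, so its Grundy value is 2.
Stack B is a plain Nim stack of size 7, so its Grundy value is 7.
The value of a disjunctive sum is the nim-sum of the parts.
Combined value = 2 ⊕ 7 = 5.

5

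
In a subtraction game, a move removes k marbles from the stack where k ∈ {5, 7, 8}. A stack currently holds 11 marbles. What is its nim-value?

Compute g(0), g(1), … for moves {5, 7, 8}:
g(0) = mex{} = 0
g(1) = mex{} = 0
g(2) = mex{} = 0
g(3) = mex{} = 0
g(4) = mex{} = 0
g(5) = mex{0} = 1
g(6) = mex{0} = 1
g(7) = mex{0} = 1
g(8) = mex{0} = 1
g(9) = mex{0} = 1
g(10) = mex{0,1} = 2
g(11) = mex{0,1} = 2
So g(11) = 2.

2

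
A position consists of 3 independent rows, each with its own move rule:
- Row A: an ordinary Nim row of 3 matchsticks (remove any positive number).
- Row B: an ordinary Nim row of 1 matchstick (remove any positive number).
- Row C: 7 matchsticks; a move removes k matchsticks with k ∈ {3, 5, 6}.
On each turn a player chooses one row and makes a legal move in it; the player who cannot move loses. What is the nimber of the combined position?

Row A is a plain Nim row of size 3, so its Grundy value is 3.
Row B is a plain Nim row of size 1, so its Grundy value is 1.
Grundy values for row C (subtraction set {3, 5, 6}):
g(0) = mex{} = 0
g(1) = mex{} = 0
g(2) = mex{} = 0
g(3) = mex{0} = 1
g(4) = mex{0} = 1
g(5) = mex{0} = 1
g(6) = mex{0,1} = 2
g(7) = mex{0,1} = 2
So g(7) = 2.
By the Sprague-Grundy theorem, the Grundy value of a sum of independent games is the XOR of the component values.
Combined value = 3 XOR 1 XOR 2 = 0.

0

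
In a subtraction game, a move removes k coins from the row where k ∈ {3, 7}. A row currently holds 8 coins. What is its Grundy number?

Build the Grundy sequence with g(k) = mex{g(k−s) : s ∈ {3, 7}, s ≤ k}:
k:     0  1  2  3  4  5  6  7  8
g(k):  0  0  0  1  1  1  0  2  2
So g(8) = 2.

2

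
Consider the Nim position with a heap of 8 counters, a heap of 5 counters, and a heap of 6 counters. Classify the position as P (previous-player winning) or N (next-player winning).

N-position

In binary:
  1000  (8)
  0101  (5)
  0110  (6)
  ----
  1011  (11)
The nim-sum is 11 ≠ 0, so this is an N-position: the player to move can win.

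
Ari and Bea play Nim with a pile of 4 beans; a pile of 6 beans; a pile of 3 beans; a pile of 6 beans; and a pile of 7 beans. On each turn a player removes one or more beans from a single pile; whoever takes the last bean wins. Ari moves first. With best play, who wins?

Bea wins

Write each in binary and XOR column by column:
  100  (4)
  110  (6)
  011  (3)
  110  (6)
  111  (7)
  ---
  000  (0)
The nim-sum is 0, so this is a P-position: the player to move is in a losing position under optimal play; Ari is about to move from it and so loses — Bea wins.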